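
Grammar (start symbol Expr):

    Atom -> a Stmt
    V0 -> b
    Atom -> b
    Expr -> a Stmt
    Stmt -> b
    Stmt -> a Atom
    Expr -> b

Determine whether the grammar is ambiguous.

(V0 is unreachable from Expr, so its rules don't affect L(Expr).) Each reachable nonterminal has at most one production per leading terminal, and all productions are right-linear; the derivation is determined token-by-token.

Unambiguous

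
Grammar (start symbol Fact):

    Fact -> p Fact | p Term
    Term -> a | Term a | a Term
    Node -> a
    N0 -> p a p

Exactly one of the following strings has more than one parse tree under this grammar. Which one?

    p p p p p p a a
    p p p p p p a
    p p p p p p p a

p p p p p p a a

p p p p p p a a: 2 trees
p p p p p p a: 1 tree
p p p p p p p a: 1 tree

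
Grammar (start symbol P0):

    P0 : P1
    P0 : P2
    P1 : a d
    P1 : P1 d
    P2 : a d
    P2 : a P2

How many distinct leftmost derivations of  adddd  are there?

1

Parse trees for adddd:
  [P0 [P1 [P1 [P1 [P1 a d] d] d] d]]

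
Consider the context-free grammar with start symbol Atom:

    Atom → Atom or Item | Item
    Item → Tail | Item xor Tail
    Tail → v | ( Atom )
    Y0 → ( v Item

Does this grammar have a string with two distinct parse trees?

Unambiguous

Only Atom, Item, Tail are reachable from Atom; ignoring the rest: Atom → Atom or Item | Item  ;  Item → Item xor Tail | Tail  — a left-associative chain with Tail at the bottom. Each string factors uniquely by precedence.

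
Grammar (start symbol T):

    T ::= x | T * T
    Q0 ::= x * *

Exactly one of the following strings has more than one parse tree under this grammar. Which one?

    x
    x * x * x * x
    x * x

x * x * x * x

x: 1 tree
x * x * x * x: 5 trees
x * x: 1 tree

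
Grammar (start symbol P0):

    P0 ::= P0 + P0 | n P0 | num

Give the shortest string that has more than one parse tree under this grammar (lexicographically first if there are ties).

length 1: no string has ≥2 trees
length 2: no string has ≥2 trees
length 3: no string has ≥2 trees
length 4: n num + num has 2 parse trees

Two derivations of n num + num:
  P0 ⇒ P0 + P0 ⇒ n P0 + P0 ⇒ n num + P0 ⇒ n num + num
  P0 ⇒ n P0 ⇒ n P0 + P0 ⇒ n num + P0 ⇒ n num + num

n num + num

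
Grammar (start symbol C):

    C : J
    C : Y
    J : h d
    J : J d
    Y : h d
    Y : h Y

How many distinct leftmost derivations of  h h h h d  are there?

1

Parse trees for h h h h d:
  [C [Y h [Y h [Y h [Y h d]]]]]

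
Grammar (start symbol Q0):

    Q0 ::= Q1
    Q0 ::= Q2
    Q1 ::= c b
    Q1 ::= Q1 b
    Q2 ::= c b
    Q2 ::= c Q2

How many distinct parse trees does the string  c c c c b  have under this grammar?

1

Parse trees for c c c c b:
  [Q0 [Q2 c [Q2 c [Q2 c [Q2 c b]]]]]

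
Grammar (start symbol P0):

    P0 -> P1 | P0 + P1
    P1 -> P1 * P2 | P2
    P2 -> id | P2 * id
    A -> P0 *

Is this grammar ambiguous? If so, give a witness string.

Ambiguous

Witness: id * id

Derivation 1: P0 ⇒ P1 ⇒ P1 * P2 ⇒ P2 * P2 ⇒ id * P2 ⇒ id * id
Derivation 2: P0 ⇒ P1 ⇒ P2 ⇒ P2 * id ⇒ id * id

Two distinct leftmost derivations for the same string.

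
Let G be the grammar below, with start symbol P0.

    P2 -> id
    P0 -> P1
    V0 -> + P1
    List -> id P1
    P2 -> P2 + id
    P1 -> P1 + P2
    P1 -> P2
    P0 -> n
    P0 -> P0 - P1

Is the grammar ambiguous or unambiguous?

Witness: id + id

Derivation 1: P0 ⇒ P1 ⇒ P1 + P2 ⇒ P2 + P2 ⇒ id + P2 ⇒ id + id
Derivation 2: P0 ⇒ P1 ⇒ P2 ⇒ P2 + id ⇒ id + id

Two distinct leftmost derivations for the same string.

Ambiguous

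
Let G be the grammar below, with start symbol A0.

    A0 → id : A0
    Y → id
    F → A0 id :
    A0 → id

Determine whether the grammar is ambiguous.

Unambiguous

Only A0 is reachable from A0; ignoring the rest: Right-recursive list with a separator: after each atom, whether the separator follows determines the rule. One parse per string.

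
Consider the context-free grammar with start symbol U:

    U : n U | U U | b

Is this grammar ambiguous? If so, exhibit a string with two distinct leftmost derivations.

Witness: b b b

Derivation 1: U ⇒ U U ⇒ U U U ⇒ b U U ⇒ b b U ⇒ b b b
Derivation 2: U ⇒ U U ⇒ b U ⇒ b U U ⇒ b b U ⇒ b b b

Two distinct leftmost derivations for the same string.

Ambiguous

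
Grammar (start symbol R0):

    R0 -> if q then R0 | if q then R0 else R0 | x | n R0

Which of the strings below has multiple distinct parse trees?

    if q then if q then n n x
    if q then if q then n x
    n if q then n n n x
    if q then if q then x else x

if q then if q then n n x: 1 tree
if q then if q then n x: 1 tree
n if q then n n n x: 1 tree
if q then if q then x else x: 2 trees

if q then if q then x else x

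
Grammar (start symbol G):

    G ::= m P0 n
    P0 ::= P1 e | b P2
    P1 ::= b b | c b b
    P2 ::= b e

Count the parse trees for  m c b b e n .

1

Parse trees for m c b b e n:
  [G m [P0 [P1 c b b] e] n]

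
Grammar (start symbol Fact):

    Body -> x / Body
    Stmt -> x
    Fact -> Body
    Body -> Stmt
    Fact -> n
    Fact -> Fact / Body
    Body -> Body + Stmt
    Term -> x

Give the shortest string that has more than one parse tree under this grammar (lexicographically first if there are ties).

length 1: no string has ≥2 trees
length 3: x / x has 2 parse trees

Two derivations of x / x:
  Fact ⇒ Body ⇒ x / Body ⇒ x / Stmt ⇒ x / x
  Fact ⇒ Fact / Body ⇒ Body / Body ⇒ Stmt / Body ⇒ x / Body ⇒ x / Stmt ⇒ x / x

x / x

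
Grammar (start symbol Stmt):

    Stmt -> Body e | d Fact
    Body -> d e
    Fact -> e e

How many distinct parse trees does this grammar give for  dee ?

2

Parse trees for dee:
  [Stmt [Body d e] e]
  [Stmt d [Fact e e]]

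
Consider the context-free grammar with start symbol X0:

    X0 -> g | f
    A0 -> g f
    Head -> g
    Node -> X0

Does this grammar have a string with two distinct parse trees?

Unambiguous

Only X0 is reachable from X0; ignoring the rest: Each reachable nonterminal has at most one production per leading terminal, and all productions are right-linear; the derivation is determined token-by-token.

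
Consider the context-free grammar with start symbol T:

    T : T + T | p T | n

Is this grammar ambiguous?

Ambiguous

Witness: p n + n

Derivation 1: T ⇒ T + T ⇒ p T + T ⇒ p n + T ⇒ p n + n
Derivation 2: T ⇒ p T ⇒ p T + T ⇒ p n + T ⇒ p n + n

Two distinct leftmost derivations for the same string.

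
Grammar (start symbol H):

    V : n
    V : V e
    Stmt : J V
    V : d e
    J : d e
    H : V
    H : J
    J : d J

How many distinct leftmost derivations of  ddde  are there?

1

Parse trees for ddde:
  [H [J d [J d [J d e]]]]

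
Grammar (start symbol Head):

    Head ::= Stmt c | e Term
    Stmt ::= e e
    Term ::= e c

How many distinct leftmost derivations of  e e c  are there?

Parse trees for e e c:
  [Head [Stmt e e] c]
  [Head e [Term e c]]

2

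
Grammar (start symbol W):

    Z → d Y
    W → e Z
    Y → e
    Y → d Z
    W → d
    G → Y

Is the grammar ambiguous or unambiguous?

Unambiguous

Only W, Z, Y are reachable from W; ignoring the rest: The reachable rules are right-linear with at most one rule per (nonterminal, next-terminal) pair. Each input token forces the next rule, so parsing is deterministic.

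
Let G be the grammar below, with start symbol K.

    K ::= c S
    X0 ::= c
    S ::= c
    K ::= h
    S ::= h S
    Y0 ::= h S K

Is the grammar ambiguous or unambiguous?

(Y0, X0 are unreachable from K, so their rules don't affect L(K).) Restricted to the reachable nonterminals, every rule has the form A → t or A → t B, and no two rules for the same A share a first terminal. The grammar encodes a DFA — one run per string.

Unambiguous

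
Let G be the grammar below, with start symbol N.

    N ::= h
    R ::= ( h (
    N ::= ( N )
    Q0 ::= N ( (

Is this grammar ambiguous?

Unambiguous

(Q0, R are unreachable from N, so their rules don't affect L(N).) Each string is a nest of matched brackets around a single atom. An opening bracket forces the recursive rule; an atom forces the base rule.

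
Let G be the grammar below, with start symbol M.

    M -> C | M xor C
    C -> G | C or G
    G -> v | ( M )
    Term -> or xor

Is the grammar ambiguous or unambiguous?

(Term is unreachable from M, so its rules don't affect L(M).) M → M xor C | C  ;  C → C or G | G  — a left-associative chain with G at the bottom. Each string factors uniquely by precedence.

Unambiguous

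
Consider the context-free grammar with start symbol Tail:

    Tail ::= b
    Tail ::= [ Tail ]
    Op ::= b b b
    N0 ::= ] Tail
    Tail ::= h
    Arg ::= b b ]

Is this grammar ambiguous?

Only Tail is reachable from Tail; ignoring the rest: L(Tail) is { openⁿ atom closeⁿ : n ≥ 0 }. The bracket depth fixes n, and the derivation is forced at every step.

Unambiguous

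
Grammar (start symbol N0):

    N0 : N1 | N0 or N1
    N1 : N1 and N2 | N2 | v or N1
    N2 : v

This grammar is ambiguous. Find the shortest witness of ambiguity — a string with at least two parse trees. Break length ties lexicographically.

length 1: no string has ≥2 trees
length 3: v or v has 2 parse trees

Two derivations of v or v:
  N0 ⇒ N1 ⇒ v or N1 ⇒ v or N2 ⇒ v or v
  N0 ⇒ N0 or N1 ⇒ N1 or N1 ⇒ N2 or N1 ⇒ v or N1 ⇒ v or N2 ⇒ v or v

v or v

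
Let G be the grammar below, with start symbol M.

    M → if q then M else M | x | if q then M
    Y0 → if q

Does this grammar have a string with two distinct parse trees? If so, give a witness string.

Ambiguous

Witness: if q then if q then x else x

Derivation 1: M ⇒ if q then M else M ⇒ if q then if q then M else M ⇒ if q then if q then x else M ⇒ if q then if q then x else x
Derivation 2: M ⇒ if q then M ⇒ if q then if q then M else M ⇒ if q then if q then x else M ⇒ if q then if q then x else x

Two distinct leftmost derivations for the same string.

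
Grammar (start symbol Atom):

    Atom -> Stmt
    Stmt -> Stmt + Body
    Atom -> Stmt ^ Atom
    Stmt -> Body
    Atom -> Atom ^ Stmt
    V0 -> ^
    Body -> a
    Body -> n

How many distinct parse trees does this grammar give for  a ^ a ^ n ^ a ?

8

Parse trees for a ^ a ^ n ^ a:
  [Atom [Stmt [Body a]] ^ [Atom [Stmt [Body a]] ^ [Atom [Stmt [Body n]] ^ [Atom [Stmt [Body a]]]]]]
  [Atom [Stmt [Body a]] ^ [Atom [Stmt [Body a]] ^ [Atom [Atom [Stmt [Body n]]] ^ [Stmt [Body a]]]]]
  [Atom [Stmt [Body a]] ^ [Atom [Atom [Stmt [Body a]] ^ [Atom [Stmt [Body n]]]] ^ [Stmt [Body a]]]]
  [Atom [Stmt [Body a]] ^ [Atom [Atom [Atom [Stmt [Body a]]] ^ [Stmt [Body n]]] ^ [Stmt [Body a]]]]
  [Atom [Atom [Stmt [Body a]] ^ [Atom [Stmt [Body a]] ^ [Atom [Stmt [Body n]]]]] ^ [Stmt [Body a]]]
  [Atom [Atom [Stmt [Body a]] ^ [Atom [Atom [Stmt [Body a]]] ^ [Stmt [Body n]]]] ^ [Stmt [Body a]]]
  [Atom [Atom [Atom [Stmt [Body a]] ^ [Atom [Stmt [Body a]]]] ^ [Stmt [Body n]]] ^ [Stmt [Body a]]]
  [Atom [Atom [Atom [Atom [Stmt [Body a]]] ^ [Stmt [Body a]]] ^ [Stmt [Body n]]] ^ [Stmt [Body a]]]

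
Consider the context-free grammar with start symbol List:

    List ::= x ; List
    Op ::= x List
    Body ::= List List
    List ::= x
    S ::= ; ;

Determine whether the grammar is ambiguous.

Unambiguous

(Body, Op, S are unreachable from List, so their rules don't affect L(List).) The reachable grammar is A → atom sep A | atom. Each atom is followed by either the separator (recurse) or end-of-string (stop) — no choice point.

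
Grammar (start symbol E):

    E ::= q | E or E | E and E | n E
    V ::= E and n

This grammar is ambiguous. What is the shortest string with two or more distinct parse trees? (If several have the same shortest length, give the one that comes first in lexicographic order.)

n q and q

length 1: no string has ≥2 trees
length 2: no string has ≥2 trees
length 3: no string has ≥2 trees
length 4: n q and q has 2 parse trees

Two derivations of n q and q:
  E ⇒ E and E ⇒ n E and E ⇒ n q and E ⇒ n q and q
  E ⇒ n E ⇒ n E and E ⇒ n q and E ⇒ n q and q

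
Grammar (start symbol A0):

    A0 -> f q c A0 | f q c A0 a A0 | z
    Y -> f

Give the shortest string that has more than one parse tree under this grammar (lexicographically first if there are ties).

length 1: no string has ≥2 trees
length 4: no string has ≥2 trees
length 6: no string has ≥2 trees
length 7: no string has ≥2 trees
length 9: f q c f q c z a z has 2 parse trees

Two derivations of f q c f q c z a z:
  A0 ⇒ f q c A0 ⇒ f q c f q c A0 a A0 ⇒ f q c f q c z a A0 ⇒ f q c f q c z a z
  A0 ⇒ f q c A0 a A0 ⇒ f q c f q c A0 a A0 ⇒ f q c f q c z a A0 ⇒ f q c f q c z a z

f q c f q c z a z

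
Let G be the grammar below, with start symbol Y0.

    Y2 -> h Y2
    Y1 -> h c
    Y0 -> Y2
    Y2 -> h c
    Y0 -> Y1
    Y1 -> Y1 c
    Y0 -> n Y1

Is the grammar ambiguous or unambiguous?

Ambiguous

Witness: h c

Derivation 1: Y0 ⇒ Y2 ⇒ h c
Derivation 2: Y0 ⇒ Y1 ⇒ h c

Two distinct leftmost derivations for the same string.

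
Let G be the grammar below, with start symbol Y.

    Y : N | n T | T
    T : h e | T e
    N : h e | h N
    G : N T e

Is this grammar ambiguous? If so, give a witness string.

Witness: h e

Derivation 1: Y ⇒ N ⇒ h e
Derivation 2: Y ⇒ T ⇒ h e

Two distinct leftmost derivations for the same string.

Ambiguous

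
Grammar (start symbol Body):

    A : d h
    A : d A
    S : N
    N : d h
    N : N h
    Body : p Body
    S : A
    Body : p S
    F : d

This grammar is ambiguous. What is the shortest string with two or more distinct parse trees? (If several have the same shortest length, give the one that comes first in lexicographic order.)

p d h

length 3: p d h has 2 parse trees

Two derivations of p d h:
  Body ⇒ p S ⇒ p N ⇒ p d h
  Body ⇒ p S ⇒ p A ⇒ p d h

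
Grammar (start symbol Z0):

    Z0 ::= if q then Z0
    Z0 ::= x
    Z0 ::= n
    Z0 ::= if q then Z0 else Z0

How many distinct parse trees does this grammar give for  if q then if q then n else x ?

Parse trees for if q then if q then n else x:
  [Z0 if q then [Z0 if q then [Z0 n] else [Z0 x]]]
  [Z0 if q then [Z0 if q then [Z0 n]] else [Z0 x]]

2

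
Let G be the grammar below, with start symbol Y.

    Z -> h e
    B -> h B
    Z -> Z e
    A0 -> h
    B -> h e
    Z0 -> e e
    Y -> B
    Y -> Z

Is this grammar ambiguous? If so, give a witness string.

Ambiguous

Witness: h e

Derivation 1: Y ⇒ B ⇒ h e
Derivation 2: Y ⇒ Z ⇒ h e

Two distinct leftmost derivations for the same string.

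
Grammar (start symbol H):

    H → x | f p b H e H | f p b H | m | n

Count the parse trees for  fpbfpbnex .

2

Parse trees for fpbfpbnex:
  [H f p b [H f p b [H n]] e [H x]]
  [H f p b [H f p b [H n] e [H x]]]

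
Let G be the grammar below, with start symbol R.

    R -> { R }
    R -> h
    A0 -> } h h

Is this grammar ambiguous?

(A0 is unreachable from R, so its rules don't affect L(R).) L(R) is { openⁿ atom closeⁿ : n ≥ 0 }. The bracket depth fixes n, and the derivation is forced at every step.

Unambiguous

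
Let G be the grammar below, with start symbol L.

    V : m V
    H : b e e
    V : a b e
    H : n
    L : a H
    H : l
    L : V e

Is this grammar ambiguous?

Witness: a b e e

Derivation 1: L ⇒ a H ⇒ a b e e
Derivation 2: L ⇒ V e ⇒ a b e e

Two distinct leftmost derivations for the same string.

Ambiguous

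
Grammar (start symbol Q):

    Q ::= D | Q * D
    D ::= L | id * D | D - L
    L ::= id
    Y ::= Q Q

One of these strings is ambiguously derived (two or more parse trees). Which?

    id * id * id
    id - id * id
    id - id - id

id * id * id: 4 trees
id - id * id: 1 tree
id - id - id: 1 tree

id * id * id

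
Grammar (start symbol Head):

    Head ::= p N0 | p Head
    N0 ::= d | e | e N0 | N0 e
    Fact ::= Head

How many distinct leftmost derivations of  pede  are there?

2

Parse trees for pede:
  [Head p [N0 e [N0 [N0 d] e]]]
  [Head p [N0 [N0 e [N0 d]] e]]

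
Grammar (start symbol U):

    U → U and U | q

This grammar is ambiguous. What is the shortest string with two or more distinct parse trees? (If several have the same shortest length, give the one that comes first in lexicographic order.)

q and q and q

length 1: no string has ≥2 trees
length 3: no string has ≥2 trees
length 5: q and q and q has 2 parse trees

Two derivations of q and q and q:
  U ⇒ U and U ⇒ U and U and U ⇒ q and U and U ⇒ q and q and U ⇒ q and q and q
  U ⇒ U and U ⇒ q and U ⇒ q and U and U ⇒ q and q and U ⇒ q and q and q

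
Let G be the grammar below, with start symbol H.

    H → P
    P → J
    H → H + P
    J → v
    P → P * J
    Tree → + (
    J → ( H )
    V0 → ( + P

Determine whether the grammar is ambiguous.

(V0, Tree are unreachable from H, so their rules don't affect L(H).) This is a standard precedence ladder (H over P over J), with each level left-recursive on its own operator ('+' at H, '*' at P). That structure is LR(1), hence unambiguous.

Unambiguous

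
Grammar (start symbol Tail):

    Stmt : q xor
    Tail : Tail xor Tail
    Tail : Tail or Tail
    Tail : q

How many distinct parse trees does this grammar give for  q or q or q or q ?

5

Parse trees for q or q or q or q:
  [Tail [Tail q] or [Tail [Tail q] or [Tail [Tail q] or [Tail q]]]]
  [Tail [Tail q] or [Tail [Tail [Tail q] or [Tail q]] or [Tail q]]]
  [Tail [Tail [Tail q] or [Tail q]] or [Tail [Tail q] or [Tail q]]]
  [Tail [Tail [Tail q] or [Tail [Tail q] or [Tail q]]] or [Tail q]]
  [Tail [Tail [Tail [Tail q] or [Tail q]] or [Tail q]] or [Tail q]]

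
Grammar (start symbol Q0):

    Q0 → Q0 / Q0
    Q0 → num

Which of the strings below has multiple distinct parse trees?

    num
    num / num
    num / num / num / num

num / num / num / num

num: 1 tree
num / num: 1 tree
num / num / num / num: 5 trees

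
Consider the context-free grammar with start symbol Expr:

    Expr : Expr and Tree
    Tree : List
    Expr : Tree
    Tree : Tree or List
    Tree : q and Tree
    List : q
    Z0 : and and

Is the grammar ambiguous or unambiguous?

Witness: q and q

Derivation 1: Expr ⇒ Expr and Tree ⇒ Tree and Tree ⇒ List and Tree ⇒ q and Tree ⇒ q and List ⇒ q and q
Derivation 2: Expr ⇒ Tree ⇒ q and Tree ⇒ q and List ⇒ q and q

Two distinct leftmost derivations for the same string.

Ambiguous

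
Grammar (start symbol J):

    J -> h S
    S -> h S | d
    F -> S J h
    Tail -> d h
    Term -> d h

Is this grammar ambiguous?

Unambiguous

(F, Tail, Term are unreachable from J, so their rules don't affect L(J).) Each reachable nonterminal has at most one production per leading terminal, and all productions are right-linear; the derivation is determined token-by-token.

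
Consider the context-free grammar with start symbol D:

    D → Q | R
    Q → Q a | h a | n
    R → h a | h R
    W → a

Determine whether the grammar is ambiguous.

Witness: h a

Derivation 1: D ⇒ Q ⇒ h a
Derivation 2: D ⇒ R ⇒ h a

Two distinct leftmost derivations for the same string.

Ambiguous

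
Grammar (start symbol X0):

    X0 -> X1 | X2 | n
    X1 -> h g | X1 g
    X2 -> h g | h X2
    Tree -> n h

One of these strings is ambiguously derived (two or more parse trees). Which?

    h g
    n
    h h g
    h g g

h g: 2 trees
n: 1 tree
h h g: 1 tree
h g g: 1 tree

h g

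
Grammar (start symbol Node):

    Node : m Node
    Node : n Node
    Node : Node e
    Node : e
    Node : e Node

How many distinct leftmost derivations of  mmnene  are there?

1

Parse trees for mmnene:
  [Node m [Node m [Node n [Node e [Node n [Node e]]]]]]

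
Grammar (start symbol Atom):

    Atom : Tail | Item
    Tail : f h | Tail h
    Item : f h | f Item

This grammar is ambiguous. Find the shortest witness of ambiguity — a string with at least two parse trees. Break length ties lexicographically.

length 2: f h has 2 parse trees

Two derivations of f h:
  Atom ⇒ Tail ⇒ f h
  Atom ⇒ Item ⇒ f h

f h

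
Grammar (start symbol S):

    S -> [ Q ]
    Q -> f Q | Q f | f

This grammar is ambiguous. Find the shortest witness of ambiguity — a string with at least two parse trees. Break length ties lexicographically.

[ f f ]

length 3: no string has ≥2 trees
length 4: [ f f ] has 2 parse trees

Two derivations of [ f f ]:
  S ⇒ [ Q ] ⇒ [ f Q ] ⇒ [ f f ]
  S ⇒ [ Q ] ⇒ [ Q f ] ⇒ [ f f ]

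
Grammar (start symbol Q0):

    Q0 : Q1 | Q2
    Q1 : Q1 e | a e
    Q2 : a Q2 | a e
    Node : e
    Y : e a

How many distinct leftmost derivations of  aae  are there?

Parse trees for aae:
  [Q0 [Q2 a [Q2 a e]]]

1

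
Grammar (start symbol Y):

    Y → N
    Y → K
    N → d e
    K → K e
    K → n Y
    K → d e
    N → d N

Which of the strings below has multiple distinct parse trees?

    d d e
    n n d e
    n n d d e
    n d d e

d d e: 1 tree
n n d e: 2 trees
n n d d e: 1 tree
n d d e: 1 tree

n n d e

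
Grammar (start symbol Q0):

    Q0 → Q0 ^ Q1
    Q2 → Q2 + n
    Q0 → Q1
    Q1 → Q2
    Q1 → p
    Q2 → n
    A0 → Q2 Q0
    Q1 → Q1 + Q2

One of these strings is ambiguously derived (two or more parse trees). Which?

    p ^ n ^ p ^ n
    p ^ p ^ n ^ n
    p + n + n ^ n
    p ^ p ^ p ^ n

p ^ n ^ p ^ n: 1 tree
p ^ p ^ n ^ n: 1 tree
p + n + n ^ n: 2 trees
p ^ p ^ p ^ n: 1 tree

p + n + n ^ n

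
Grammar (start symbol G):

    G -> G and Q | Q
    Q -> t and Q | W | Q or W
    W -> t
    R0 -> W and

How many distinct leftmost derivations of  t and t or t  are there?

Parse trees for t and t or t:
  [G [G [Q [W t]]] and [Q [Q [W t]] or [W t]]]
  [G [Q t and [Q [Q [W t]] or [W t]]]]
  [G [Q [Q t and [Q [W t]]] or [W t]]]

3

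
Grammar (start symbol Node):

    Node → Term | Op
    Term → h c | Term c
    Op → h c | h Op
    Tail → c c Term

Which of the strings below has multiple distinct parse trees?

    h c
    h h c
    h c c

h c

h c: 2 trees
h h c: 1 tree
h c c: 1 tree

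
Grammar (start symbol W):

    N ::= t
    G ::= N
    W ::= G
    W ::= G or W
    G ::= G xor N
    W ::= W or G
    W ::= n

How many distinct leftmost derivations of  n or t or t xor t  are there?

Parse trees for n or t or t xor t:
  [W [W [W n] or [G [N t]]] or [G [G [N t]] xor [N t]]]

1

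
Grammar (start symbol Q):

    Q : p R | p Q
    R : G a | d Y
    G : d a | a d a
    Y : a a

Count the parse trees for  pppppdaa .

Parse trees for pppppdaa:
  [Q p [Q p [Q p [Q p [Q p [R [G d a] a]]]]]]
  [Q p [Q p [Q p [Q p [Q p [R d [Y a a]]]]]]]

2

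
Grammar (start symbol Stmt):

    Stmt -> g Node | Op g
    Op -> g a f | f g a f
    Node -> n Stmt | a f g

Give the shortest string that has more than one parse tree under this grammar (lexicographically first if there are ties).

g a f g

length 4: g a f g has 2 parse trees

Two derivations of g a f g:
  Stmt ⇒ g Node ⇒ g a f g
  Stmt ⇒ Op g ⇒ g a f g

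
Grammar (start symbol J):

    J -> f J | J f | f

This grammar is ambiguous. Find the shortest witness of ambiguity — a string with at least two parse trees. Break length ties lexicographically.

f f

length 1: no string has ≥2 trees
length 2: f f has 2 parse trees

Two derivations of f f:
  J ⇒ f J ⇒ f f
  J ⇒ J f ⇒ f f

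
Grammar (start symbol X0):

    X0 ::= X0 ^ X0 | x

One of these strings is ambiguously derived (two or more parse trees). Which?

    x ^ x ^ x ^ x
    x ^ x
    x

x ^ x ^ x ^ x

x ^ x ^ x ^ x: 5 trees
x ^ x: 1 tree
x: 1 tree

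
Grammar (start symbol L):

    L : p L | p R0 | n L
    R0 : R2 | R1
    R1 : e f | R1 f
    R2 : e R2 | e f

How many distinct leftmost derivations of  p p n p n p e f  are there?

2

Parse trees for p p n p n p e f:
  [L p [L p [L n [L p [L n [L p [R0 [R2 e f]]]]]]]]
  [L p [L p [L n [L p [L n [L p [R0 [R1 e f]]]]]]]]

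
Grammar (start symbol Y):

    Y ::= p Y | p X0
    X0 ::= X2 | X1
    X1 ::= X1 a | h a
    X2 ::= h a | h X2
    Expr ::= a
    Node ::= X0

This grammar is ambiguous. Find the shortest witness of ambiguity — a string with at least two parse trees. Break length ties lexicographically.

length 3: p h a has 2 parse trees

Two derivations of p h a:
  Y ⇒ p X0 ⇒ p X2 ⇒ p h a
  Y ⇒ p X0 ⇒ p X1 ⇒ p h a

p h a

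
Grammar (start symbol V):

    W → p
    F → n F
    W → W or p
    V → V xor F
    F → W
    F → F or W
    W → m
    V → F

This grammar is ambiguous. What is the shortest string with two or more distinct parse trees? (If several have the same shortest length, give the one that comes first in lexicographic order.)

length 1: no string has ≥2 trees
length 2: no string has ≥2 trees
length 3: m or p has 2 parse trees

Two derivations of m or p:
  V ⇒ F ⇒ W ⇒ W or p ⇒ m or p
  V ⇒ F ⇒ F or W ⇒ W or W ⇒ m or W ⇒ m or p

m or p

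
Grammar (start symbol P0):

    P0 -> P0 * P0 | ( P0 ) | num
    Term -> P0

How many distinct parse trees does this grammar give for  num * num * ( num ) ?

2

Parse trees for num * num * ( num ):
  [P0 [P0 num] * [P0 [P0 num] * [P0 ( [P0 num] )]]]
  [P0 [P0 [P0 num] * [P0 num]] * [P0 ( [P0 num] )]]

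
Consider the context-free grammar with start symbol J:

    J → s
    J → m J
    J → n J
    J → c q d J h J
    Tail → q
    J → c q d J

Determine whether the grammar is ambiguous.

Witness: c q d c q d s h s

Derivation 1: J ⇒ c q d J h J ⇒ c q d c q d J h J ⇒ c q d c q d s h J ⇒ c q d c q d s h s
Derivation 2: J ⇒ c q d J ⇒ c q d c q d J h J ⇒ c q d c q d s h J ⇒ c q d c q d s h s

Two distinct leftmost derivations for the same string.

Ambiguous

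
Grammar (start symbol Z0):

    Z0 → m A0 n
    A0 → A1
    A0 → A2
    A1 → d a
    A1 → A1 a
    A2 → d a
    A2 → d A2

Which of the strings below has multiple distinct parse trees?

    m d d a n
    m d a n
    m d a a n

m d d a n: 1 tree
m d a n: 2 trees
m d a a n: 1 tree

m d a n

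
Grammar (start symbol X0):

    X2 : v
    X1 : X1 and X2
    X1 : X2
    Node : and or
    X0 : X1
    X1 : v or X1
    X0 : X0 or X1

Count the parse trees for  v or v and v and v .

Parse trees for v or v and v and v:
  [X0 [X1 [X1 [X1 v or [X1 [X2 v]]] and [X2 v]] and [X2 v]]]
  [X0 [X1 [X1 v or [X1 [X1 [X2 v]] and [X2 v]]] and [X2 v]]]
  [X0 [X1 v or [X1 [X1 [X1 [X2 v]] and [X2 v]] and [X2 v]]]]
  [X0 [X0 [X1 [X2 v]]] or [X1 [X1 [X1 [X2 v]] and [X2 v]] and [X2 v]]]

4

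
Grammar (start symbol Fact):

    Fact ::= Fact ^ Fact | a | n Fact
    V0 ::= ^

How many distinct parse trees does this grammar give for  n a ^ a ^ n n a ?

Parse trees for n a ^ a ^ n n a:
  [Fact [Fact n [Fact a]] ^ [Fact [Fact a] ^ [Fact n [Fact n [Fact a]]]]]
  [Fact [Fact [Fact n [Fact a]] ^ [Fact a]] ^ [Fact n [Fact n [Fact a]]]]
  [Fact [Fact n [Fact [Fact a] ^ [Fact a]]] ^ [Fact n [Fact n [Fact a]]]]
  [Fact n [Fact [Fact a] ^ [Fact [Fact a] ^ [Fact n [Fact n [Fact a]]]]]]
  [Fact n [Fact [Fact [Fact a] ^ [Fact a]] ^ [Fact n [Fact n [Fact a]]]]]

5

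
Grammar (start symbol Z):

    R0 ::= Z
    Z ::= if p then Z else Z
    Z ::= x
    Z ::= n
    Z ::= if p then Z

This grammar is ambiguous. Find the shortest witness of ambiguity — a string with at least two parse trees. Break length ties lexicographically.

if p then if p then n else n

length 1: no string has ≥2 trees
length 4: no string has ≥2 trees
length 6: no string has ≥2 trees
length 7: no string has ≥2 trees
length 9: if p then if p then n else n has 2 parse trees

Two derivations of if p then if p then n else n:
  Z ⇒ if p then Z else Z ⇒ if p then if p then Z else Z ⇒ if p then if p then n else Z ⇒ if p then if p then n else n
  Z ⇒ if p then Z ⇒ if p then if p then Z else Z ⇒ if p then if p then n else Z ⇒ if p then if p then n else n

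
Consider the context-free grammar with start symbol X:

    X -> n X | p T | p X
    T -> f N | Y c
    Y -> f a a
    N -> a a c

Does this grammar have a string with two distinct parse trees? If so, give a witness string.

Witness: p f a a c

Derivation 1: X ⇒ p T ⇒ p f N ⇒ p f a a c
Derivation 2: X ⇒ p T ⇒ p Y c ⇒ p f a a c

Two distinct leftmost derivations for the same string.

Ambiguous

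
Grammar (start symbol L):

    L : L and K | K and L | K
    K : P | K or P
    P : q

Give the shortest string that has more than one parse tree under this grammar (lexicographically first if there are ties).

length 1: no string has ≥2 trees
length 3: q and q has 2 parse trees

Two derivations of q and q:
  L ⇒ L and K ⇒ K and K ⇒ P and K ⇒ q and K ⇒ q and P ⇒ q and q
  L ⇒ K and L ⇒ P and L ⇒ q and L ⇒ q and K ⇒ q and P ⇒ q and q

q and q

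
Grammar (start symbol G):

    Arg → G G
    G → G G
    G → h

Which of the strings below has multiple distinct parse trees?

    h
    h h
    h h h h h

h: 1 tree
h h: 1 tree
h h h h h: 14 trees

h h h h h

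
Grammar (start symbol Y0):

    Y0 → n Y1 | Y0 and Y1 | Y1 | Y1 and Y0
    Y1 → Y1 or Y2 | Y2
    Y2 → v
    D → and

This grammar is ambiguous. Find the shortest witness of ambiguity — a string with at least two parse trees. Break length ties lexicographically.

length 1: no string has ≥2 trees
length 2: no string has ≥2 trees
length 3: v and v has 2 parse trees

Two derivations of v and v:
  Y0 ⇒ Y0 and Y1 ⇒ Y1 and Y1 ⇒ Y2 and Y1 ⇒ v and Y1 ⇒ v and Y2 ⇒ v and v
  Y0 ⇒ Y1 and Y0 ⇒ Y2 and Y0 ⇒ v and Y0 ⇒ v and Y1 ⇒ v and Y2 ⇒ v and v

v and v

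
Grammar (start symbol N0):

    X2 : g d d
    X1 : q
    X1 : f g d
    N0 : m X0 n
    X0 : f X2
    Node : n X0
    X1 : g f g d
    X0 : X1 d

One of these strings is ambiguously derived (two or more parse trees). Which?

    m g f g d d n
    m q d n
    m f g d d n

m f g d d n

m g f g d d n: 1 tree
m q d n: 1 tree
m f g d d n: 2 trees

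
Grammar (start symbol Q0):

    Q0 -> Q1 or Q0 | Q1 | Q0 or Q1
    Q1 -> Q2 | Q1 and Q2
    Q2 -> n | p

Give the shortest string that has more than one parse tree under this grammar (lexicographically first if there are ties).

n or n

length 1: no string has ≥2 trees
length 3: n or n has 2 parse trees

Two derivations of n or n:
  Q0 ⇒ Q1 or Q0 ⇒ Q2 or Q0 ⇒ n or Q0 ⇒ n or Q1 ⇒ n or Q2 ⇒ n or n
  Q0 ⇒ Q0 or Q1 ⇒ Q1 or Q1 ⇒ Q2 or Q1 ⇒ n or Q1 ⇒ n or Q2 ⇒ n or n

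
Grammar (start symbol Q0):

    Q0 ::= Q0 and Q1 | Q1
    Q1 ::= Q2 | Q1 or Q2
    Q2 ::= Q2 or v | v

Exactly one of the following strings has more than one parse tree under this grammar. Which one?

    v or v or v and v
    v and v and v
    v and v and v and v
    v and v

v or v or v and v: 4 trees
v and v and v: 1 tree
v and v and v and v: 1 tree
v and v: 1 tree

v or v or v and v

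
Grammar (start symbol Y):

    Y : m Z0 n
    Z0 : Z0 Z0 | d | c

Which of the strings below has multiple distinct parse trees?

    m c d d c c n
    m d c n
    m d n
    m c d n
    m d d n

m c d d c c n: 14 trees
m d c n: 1 tree
m d n: 1 tree
m c d n: 1 tree
m d d n: 1 tree

m c d d c c n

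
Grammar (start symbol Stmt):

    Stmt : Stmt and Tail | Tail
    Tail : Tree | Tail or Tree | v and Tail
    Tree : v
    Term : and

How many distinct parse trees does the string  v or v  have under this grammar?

1

Parse trees for v or v:
  [Stmt [Tail [Tail [Tree v]] or [Tree v]]]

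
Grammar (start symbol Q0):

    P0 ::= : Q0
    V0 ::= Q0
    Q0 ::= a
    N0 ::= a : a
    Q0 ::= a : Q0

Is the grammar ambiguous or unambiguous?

Unambiguous

Only Q0 is reachable from Q0; ignoring the rest: The reachable grammar is A → atom sep A | atom. Each atom is followed by either the separator (recurse) or end-of-string (stop) — no choice point.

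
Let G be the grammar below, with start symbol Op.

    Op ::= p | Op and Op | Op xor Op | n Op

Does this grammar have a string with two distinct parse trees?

Witness: n p and p

Derivation 1: Op ⇒ Op and Op ⇒ n Op and Op ⇒ n p and Op ⇒ n p and p
Derivation 2: Op ⇒ n Op ⇒ n Op and Op ⇒ n p and Op ⇒ n p and p

Two distinct leftmost derivations for the same string.

Ambiguous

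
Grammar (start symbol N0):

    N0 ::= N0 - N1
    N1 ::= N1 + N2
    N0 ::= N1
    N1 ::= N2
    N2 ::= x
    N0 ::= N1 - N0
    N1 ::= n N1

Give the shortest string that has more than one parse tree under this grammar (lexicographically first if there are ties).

x - x

length 1: no string has ≥2 trees
length 2: no string has ≥2 trees
length 3: x - x has 2 parse trees

Two derivations of x - x:
  N0 ⇒ N0 - N1 ⇒ N1 - N1 ⇒ N2 - N1 ⇒ x - N1 ⇒ x - N2 ⇒ x - x
  N0 ⇒ N1 - N0 ⇒ N2 - N0 ⇒ x - N0 ⇒ x - N1 ⇒ x - N2 ⇒ x - x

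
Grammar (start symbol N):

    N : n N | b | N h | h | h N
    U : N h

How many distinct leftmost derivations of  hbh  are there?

Parse trees for hbh:
  [N [N h [N b]] h]
  [N h [N [N b] h]]

2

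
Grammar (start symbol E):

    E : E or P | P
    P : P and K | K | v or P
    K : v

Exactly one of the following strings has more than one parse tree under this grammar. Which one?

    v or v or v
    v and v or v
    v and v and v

v or v or v

v or v or v: 4 trees
v and v or v: 1 tree
v and v and v: 1 tree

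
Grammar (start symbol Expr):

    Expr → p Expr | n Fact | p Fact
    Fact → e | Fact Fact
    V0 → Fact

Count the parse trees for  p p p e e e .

Parse trees for p p p e e e:
  [Expr p [Expr p [Expr p [Fact [Fact e] [Fact [Fact e] [Fact e]]]]]]
  [Expr p [Expr p [Expr p [Fact [Fact [Fact e] [Fact e]] [Fact e]]]]]

2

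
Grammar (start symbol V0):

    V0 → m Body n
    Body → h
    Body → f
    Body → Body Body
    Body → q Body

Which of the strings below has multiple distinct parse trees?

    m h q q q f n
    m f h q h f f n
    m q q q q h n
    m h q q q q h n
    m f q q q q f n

m f h q h f f n

m h q q q f n: 1 tree
m f h q h f f n: 23 trees
m q q q q h n: 1 tree
m h q q q q h n: 1 tree
m f q q q q f n: 1 tree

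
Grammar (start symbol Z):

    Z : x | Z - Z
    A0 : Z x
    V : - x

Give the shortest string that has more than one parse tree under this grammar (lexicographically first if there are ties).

length 1: no string has ≥2 trees
length 3: no string has ≥2 trees
length 5: x - x - x has 2 parse trees

Two derivations of x - x - x:
  Z ⇒ Z - Z ⇒ x - Z ⇒ x - Z - Z ⇒ x - x - Z ⇒ x - x - x
  Z ⇒ Z - Z ⇒ Z - Z - Z ⇒ x - Z - Z ⇒ x - x - Z ⇒ x - x - x

x - x - x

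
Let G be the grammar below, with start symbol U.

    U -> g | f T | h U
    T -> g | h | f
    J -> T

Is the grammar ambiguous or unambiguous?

Unambiguous

(J is unreachable from U, so its rules don't affect L(U).) Restricted to the reachable nonterminals, every rule has the form A → t or A → t B, and no two rules for the same A share a first terminal. The grammar encodes a DFA — one run per string.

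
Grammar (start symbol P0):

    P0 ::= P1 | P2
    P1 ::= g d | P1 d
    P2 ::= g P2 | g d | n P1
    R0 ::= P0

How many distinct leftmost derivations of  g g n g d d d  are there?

Parse trees for g g n g d d d:
  [P0 [P2 g [P2 g [P2 n [P1 [P1 [P1 g d] d] d]]]]]

1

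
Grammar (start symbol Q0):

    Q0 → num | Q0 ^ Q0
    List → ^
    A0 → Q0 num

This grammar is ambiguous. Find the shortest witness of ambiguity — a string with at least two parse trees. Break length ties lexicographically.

length 1: no string has ≥2 trees
length 3: no string has ≥2 trees
length 5: num ^ num ^ num has 2 parse trees

Two derivations of num ^ num ^ num:
  Q0 ⇒ Q0 ^ Q0 ⇒ num ^ Q0 ⇒ num ^ Q0 ^ Q0 ⇒ num ^ num ^ Q0 ⇒ num ^ num ^ num
  Q0 ⇒ Q0 ^ Q0 ⇒ Q0 ^ Q0 ^ Q0 ⇒ num ^ Q0 ^ Q0 ⇒ num ^ num ^ Q0 ⇒ num ^ num ^ num

num ^ num ^ num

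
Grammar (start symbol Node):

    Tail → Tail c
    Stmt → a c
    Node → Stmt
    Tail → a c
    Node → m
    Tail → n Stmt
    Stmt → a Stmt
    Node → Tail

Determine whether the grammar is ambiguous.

Witness: a c

Derivation 1: Node ⇒ Stmt ⇒ a c
Derivation 2: Node ⇒ Tail ⇒ a c

Two distinct leftmost derivations for the same string.

Ambiguous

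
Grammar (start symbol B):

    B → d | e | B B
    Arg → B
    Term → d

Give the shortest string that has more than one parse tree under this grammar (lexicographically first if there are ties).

length 1: no string has ≥2 trees
length 2: no string has ≥2 trees
length 3: d d d has 2 parse trees

Two derivations of d d d:
  B ⇒ B B ⇒ d B ⇒ d B B ⇒ d d B ⇒ d d d
  B ⇒ B B ⇒ B B B ⇒ d B B ⇒ d d B ⇒ d d d

d d d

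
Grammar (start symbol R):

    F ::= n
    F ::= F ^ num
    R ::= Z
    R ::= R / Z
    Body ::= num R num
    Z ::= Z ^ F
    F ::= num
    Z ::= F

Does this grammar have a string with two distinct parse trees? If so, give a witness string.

Ambiguous

Witness: n ^ num

Derivation 1: R ⇒ Z ⇒ Z ^ F ⇒ F ^ F ⇒ n ^ F ⇒ n ^ num
Derivation 2: R ⇒ Z ⇒ F ⇒ F ^ num ⇒ n ^ num

Two distinct leftmost derivations for the same string.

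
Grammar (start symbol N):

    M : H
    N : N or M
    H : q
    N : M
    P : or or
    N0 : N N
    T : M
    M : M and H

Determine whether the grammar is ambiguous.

Unambiguous

Only N, M, H are reachable from N; ignoring the rest: The grammar is stratified — N handles 'or' (left-recursive), M handles 'and', H atoms. Each operator has a fixed associativity and precedence level, so every string has one parse.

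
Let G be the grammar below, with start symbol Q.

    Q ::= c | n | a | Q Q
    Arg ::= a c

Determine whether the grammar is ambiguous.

Witness: a a a

Derivation 1: Q ⇒ Q Q ⇒ a Q ⇒ a Q Q ⇒ a a Q ⇒ a a a
Derivation 2: Q ⇒ Q Q ⇒ Q Q Q ⇒ a Q Q ⇒ a a Q ⇒ a a a

Two distinct leftmost derivations for the same string.

Ambiguous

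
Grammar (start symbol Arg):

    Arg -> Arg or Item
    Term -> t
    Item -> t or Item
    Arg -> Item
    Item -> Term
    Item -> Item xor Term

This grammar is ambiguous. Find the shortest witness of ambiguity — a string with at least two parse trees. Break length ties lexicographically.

t or t

length 1: no string has ≥2 trees
length 3: t or t has 2 parse trees

Two derivations of t or t:
  Arg ⇒ Arg or Item ⇒ Item or Item ⇒ Term or Item ⇒ t or Item ⇒ t or Term ⇒ t or t
  Arg ⇒ Item ⇒ t or Item ⇒ t or Term ⇒ t or t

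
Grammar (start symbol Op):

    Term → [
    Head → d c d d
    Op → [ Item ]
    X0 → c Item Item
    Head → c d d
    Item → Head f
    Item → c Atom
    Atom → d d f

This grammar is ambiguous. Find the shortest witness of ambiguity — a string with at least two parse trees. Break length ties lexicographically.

[ c d d f ]

length 6: [ c d d f ] has 2 parse trees

Two derivations of [ c d d f ]:
  Op ⇒ [ Item ] ⇒ [ Head f ] ⇒ [ c d d f ]
  Op ⇒ [ Item ] ⇒ [ c Atom ] ⇒ [ c d d f ]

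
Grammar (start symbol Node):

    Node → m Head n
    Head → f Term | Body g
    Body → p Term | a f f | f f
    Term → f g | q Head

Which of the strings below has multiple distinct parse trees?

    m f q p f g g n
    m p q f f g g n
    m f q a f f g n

m p q f f g g n

m f q p f g g n: 1 tree
m p q f f g g n: 2 trees
m f q a f f g n: 1 tree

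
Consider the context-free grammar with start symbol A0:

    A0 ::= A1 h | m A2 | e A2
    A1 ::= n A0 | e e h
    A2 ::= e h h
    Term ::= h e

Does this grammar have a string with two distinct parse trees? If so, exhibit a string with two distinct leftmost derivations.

Witness: e e h h

Derivation 1: A0 ⇒ A1 h ⇒ e e h h
Derivation 2: A0 ⇒ e A2 ⇒ e e h h

Two distinct leftmost derivations for the same string.

Ambiguous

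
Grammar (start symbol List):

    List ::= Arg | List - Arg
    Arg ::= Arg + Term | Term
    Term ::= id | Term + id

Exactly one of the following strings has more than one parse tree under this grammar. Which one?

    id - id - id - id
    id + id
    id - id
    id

id - id - id - id: 1 tree
id + id: 2 trees
id - id: 1 tree
id: 1 tree

id + id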